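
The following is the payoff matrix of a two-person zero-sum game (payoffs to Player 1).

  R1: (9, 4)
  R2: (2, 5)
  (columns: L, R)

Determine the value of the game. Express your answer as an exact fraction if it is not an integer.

Row minima: R1 → 4, R2 → 2; maximin = 4.
Column maxima: L → 9, R → 5; minimax = 5.
4 ≠ 5, so there is no saddle point; optimal play is mixed.
Let Player 1 play R1 with probability p. Expected payoff against L: 9p + 2(1−p) = 7p + 2; against R: 4p + 5(1−p) = −p + 5.
Setting these equal: 7p + 2 = −p + 5 ⇒ 8p = 3 ⇒ p = 3/8, and the value is (7)·(3/8) + 2 = 37/8.
For Player 2: with q = P(L), equating R1's and R2's payoffs gives 5q + 4 = −3q + 5 ⇒ q = 1/8.

37/8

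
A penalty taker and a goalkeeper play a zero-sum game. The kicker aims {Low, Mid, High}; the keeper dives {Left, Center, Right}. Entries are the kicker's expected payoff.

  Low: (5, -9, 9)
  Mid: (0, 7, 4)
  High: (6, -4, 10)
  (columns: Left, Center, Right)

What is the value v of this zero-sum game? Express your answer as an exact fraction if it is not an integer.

Row minima: Low → -9, Mid → 0, High → -4; maximin = 0.
Column maxima: Left → 6, Center → 7, Right → 10; minimax = 6.
0 ≠ 6, so there is no saddle point; optimal play is mixed.
Low is strictly dominated by High, so the kicker never plays it.
Right is strictly dominated by Left (it gives the kicker strictly more in every row), so the keeper never plays it.
On the remaining 2×2 (Mid, High vs Left, Center):
Let the kicker play Mid with probability p. Expected payoff against Left: 0p + 6(1−p) = −6p + 6; against Center: 7p + (-4)(1−p) = 11p − 4.
Setting these equal: −6p + 6 = 11p − 4 ⇒ −17p = -10 ⇒ p = 10/17, and the value is (-6)·(10/17) + 6 = 42/17.
For the keeper: with q = P(Left), equating Mid's and High's payoffs gives −7q + 7 = 10q − 4 ⇒ q = 11/17.

42/17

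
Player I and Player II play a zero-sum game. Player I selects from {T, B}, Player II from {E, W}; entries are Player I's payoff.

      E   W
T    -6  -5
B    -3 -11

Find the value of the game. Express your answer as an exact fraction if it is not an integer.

-17/3

Row minima: T → -6, B → -11; maximin = -6.
Column maxima: E → -3, W → -5; minimax = -5.
-6 ≠ -5, so there is no saddle point; optimal play is mixed.
Let Player I play T with probability p. Expected payoff against E: (-6)p + (-3)(1−p) = −3p − 3; against W: (-5)p + (-11)(1−p) = 6p − 11.
Setting these equal: −3p − 3 = 6p − 11 ⇒ −9p = -8 ⇒ p = 8/9, and the value is (-3)·(8/9) − 3 = -17/3.
For Player II: with q = P(E), equating T's and B's payoffs gives −q − 5 = 8q − 11 ⇒ q = 2/3.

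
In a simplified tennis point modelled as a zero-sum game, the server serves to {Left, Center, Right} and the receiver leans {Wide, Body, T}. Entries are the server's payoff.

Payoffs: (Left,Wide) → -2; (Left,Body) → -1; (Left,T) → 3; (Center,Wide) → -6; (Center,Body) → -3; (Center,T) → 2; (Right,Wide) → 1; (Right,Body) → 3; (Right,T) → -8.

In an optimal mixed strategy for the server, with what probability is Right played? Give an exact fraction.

5/14

Row minima: Left → -2, Center → -6, Right → -8; maximin = -2.
Column maxima: Wide → 1, Body → 3, T → 3; minimax = 1.
-2 ≠ 1, so there is no saddle point; optimal play is mixed.
Center is strictly dominated by Left, so the server never plays it.
Body is strictly dominated by Wide (it gives the server strictly more in every row), so the receiver never plays it.
On the remaining 2×2 (Left, Right vs Wide, T):
Let the server play Left with probability p. Expected payoff against Wide: (-2)p + 1(1−p) = −3p + 1; against T: 3p + (-8)(1−p) = 11p − 8.
Setting these equal: −3p + 1 = 11p − 8 ⇒ −14p = -9 ⇒ p = 9/14, and the value is (-3)·(9/14) + 1 = -13/14.
For the receiver: with q = P(Wide), equating Left's and Right's payoffs gives −5q + 3 = 9q − 8 ⇒ q = 11/14.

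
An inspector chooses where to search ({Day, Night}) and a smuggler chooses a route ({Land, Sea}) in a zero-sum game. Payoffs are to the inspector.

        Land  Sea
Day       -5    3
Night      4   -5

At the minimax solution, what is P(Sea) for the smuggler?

9/17

Row minima: Day → -5, Night → -5; maximin = -5.
Column maxima: Land → 4, Sea → 3; minimax = 3.
-5 ≠ 3, so there is no saddle point; optimal play is mixed.
Let the inspector play Day with probability p. Expected payoff against Land: (-5)p + 4(1−p) = −9p + 4; against Sea: 3p + (-5)(1−p) = 8p − 5.
Setting these equal: −9p + 4 = 8p − 5 ⇒ −17p = -9 ⇒ p = 9/17, and the value is (-9)·(9/17) + 4 = -13/17.
For the smuggler: with q = P(Land), equating Day's and Night's payoffs gives −8q + 3 = 9q − 5 ⇒ q = 8/17.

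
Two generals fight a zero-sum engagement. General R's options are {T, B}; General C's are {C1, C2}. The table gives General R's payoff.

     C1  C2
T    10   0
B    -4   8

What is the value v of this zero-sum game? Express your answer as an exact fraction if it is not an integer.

Row minima: T → 0, B → -4; maximin = 0.
Column maxima: C1 → 10, C2 → 8; minimax = 8.
0 ≠ 8, so there is no saddle point; optimal play is mixed.
Let General R play T with probability p. Expected payoff against C1: 10p + (-4)(1−p) = 14p − 4; against C2: 0p + 8(1−p) = −8p + 8.
Setting these equal: 14p − 4 = −8p + 8 ⇒ 22p = 12 ⇒ p = 6/11, and the value is (14)·(6/11) − 4 = 40/11.
For General C: with q = P(C1), equating T's and B's payoffs gives 10q = −12q + 8 ⇒ q = 4/11.

40/11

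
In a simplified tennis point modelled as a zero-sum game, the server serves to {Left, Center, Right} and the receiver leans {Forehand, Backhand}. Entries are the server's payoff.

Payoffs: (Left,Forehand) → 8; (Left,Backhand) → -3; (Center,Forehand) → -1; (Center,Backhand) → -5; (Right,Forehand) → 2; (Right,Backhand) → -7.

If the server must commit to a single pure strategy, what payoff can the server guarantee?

Row minima: Left → -3, Center → -5, Right → -7.
The best of these is -3.

-3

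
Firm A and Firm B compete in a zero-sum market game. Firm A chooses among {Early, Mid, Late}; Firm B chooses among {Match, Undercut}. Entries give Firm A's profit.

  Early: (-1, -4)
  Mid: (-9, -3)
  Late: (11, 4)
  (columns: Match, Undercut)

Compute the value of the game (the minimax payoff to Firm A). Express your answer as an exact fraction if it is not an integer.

Row minima: Early → -4, Mid → -9, Late → 4; maximin = 4.
Column maxima: Match → 11, Undercut → 4; minimax = 4.
Since maximin = minimax = 4, there is a saddle point and the value is 4.

4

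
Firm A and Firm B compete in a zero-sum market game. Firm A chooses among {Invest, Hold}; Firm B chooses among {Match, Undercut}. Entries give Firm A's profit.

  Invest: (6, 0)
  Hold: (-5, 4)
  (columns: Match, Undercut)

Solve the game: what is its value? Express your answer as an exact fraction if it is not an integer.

Row minima: Invest → 0, Hold → -5; maximin = 0.
Column maxima: Match → 6, Undercut → 4; minimax = 4.
0 ≠ 4, so there is no saddle point; optimal play is mixed.
Let Firm A play Invest with probability p. Expected payoff against Match: 6p + (-5)(1−p) = 11p − 5; against Undercut: 0p + 4(1−p) = −4p + 4.
Setting these equal: 11p − 5 = −4p + 4 ⇒ 15p = 9 ⇒ p = 3/5, and the value is (11)·(3/5) − 5 = 8/5.
For Firm B: with q = P(Match), equating Invest's and Hold's payoffs gives 6q = −9q + 4 ⇒ q = 4/15.

8/5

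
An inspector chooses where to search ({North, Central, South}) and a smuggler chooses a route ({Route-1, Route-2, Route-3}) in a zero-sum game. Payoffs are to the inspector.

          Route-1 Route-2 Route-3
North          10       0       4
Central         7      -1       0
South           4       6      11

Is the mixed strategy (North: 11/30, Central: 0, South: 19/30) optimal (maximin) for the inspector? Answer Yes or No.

Against Route-1 this mix gives (11/30)·10 + (19/30)·4 = 31/5.
Against Route-2 this mix gives (11/30)·0 + (19/30)·6 = 19/5.
Against Route-3 this mix gives (11/30)·4 + (19/30)·11 = 253/30.
The smuggler will play Route-2, holding the inspector to 19/5. Shifting weight toward the row that does better against Route-2 would raise this floor (the equalizing mix achieves 5 against both Route-2 and Route-1), so the proposed strategy is not optimal.

No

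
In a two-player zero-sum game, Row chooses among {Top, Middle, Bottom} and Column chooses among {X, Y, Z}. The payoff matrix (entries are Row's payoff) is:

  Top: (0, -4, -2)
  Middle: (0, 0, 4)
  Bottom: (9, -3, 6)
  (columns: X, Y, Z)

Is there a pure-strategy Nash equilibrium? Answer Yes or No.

Row minima: Top → -4, Middle → 0, Bottom → -3; maximin = 0.
Column maxima: X → 9, Y → 0, Z → 6; minimax = 0.
maximin = minimax = 0, so a saddle point exists.

Yes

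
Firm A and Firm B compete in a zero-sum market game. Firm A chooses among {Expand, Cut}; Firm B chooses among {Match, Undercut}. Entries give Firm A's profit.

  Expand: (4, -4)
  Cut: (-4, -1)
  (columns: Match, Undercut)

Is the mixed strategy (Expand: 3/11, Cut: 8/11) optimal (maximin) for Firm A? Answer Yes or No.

Yes

Against Match this mix gives (3/11)·4 + (8/11)·(-4) = -20/11.
Against Undercut this mix gives (3/11)·(-4) + (8/11)·(-1) = -20/11.
All of Firm B's active replies (Match, Undercut) yield -20/11, and no column does worse for Firm A. The mix makes Firm B indifferent and guarantees -20/11, so it is optimal.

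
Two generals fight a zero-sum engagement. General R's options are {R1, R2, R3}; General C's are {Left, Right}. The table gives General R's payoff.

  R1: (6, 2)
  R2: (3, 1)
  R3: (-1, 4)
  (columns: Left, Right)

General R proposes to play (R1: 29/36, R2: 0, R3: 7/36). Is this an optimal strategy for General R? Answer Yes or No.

No

Against Left this mix gives (29/36)·6 + (7/36)·(-1) = 167/36.
Against Right this mix gives (29/36)·2 + (7/36)·4 = 43/18.
General C will play Right, holding General R to 43/18. Shifting weight toward the row that does better against Right would raise this floor (the equalizing mix achieves 26/9 against both Right and Left), so the proposed strategy is not optimal.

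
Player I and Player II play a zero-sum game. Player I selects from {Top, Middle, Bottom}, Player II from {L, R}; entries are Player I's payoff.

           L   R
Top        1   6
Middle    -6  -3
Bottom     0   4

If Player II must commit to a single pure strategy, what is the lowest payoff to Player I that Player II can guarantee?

1

Column maxima: L → 1, R → 6.
The smallest of these is 1.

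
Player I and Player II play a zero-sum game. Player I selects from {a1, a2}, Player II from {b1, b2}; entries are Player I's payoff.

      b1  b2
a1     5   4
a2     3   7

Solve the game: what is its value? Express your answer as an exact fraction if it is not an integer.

23/5

Row minima: a1 → 4, a2 → 3; maximin = 4.
Column maxima: b1 → 5, b2 → 7; minimax = 5.
4 ≠ 5, so there is no saddle point; optimal play is mixed.
Let Player I play a1 with probability p. Expected payoff against b1: 5p + 3(1−p) = 2p + 3; against b2: 4p + 7(1−p) = −3p + 7.
Setting these equal: 2p + 3 = −3p + 7 ⇒ 5p = 4 ⇒ p = 4/5, and the value is (2)·(4/5) + 3 = 23/5.
For Player II: with q = P(b1), equating a1's and a2's payoffs gives q + 4 = −4q + 7 ⇒ q = 3/5.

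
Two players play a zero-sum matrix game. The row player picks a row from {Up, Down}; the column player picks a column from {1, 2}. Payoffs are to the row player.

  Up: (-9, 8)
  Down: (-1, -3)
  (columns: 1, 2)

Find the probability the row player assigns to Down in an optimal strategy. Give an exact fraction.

17/19

Row minima: Up → -9, Down → -3; maximin = -3.
Column maxima: 1 → -1, 2 → 8; minimax = -1.
-3 ≠ -1, so there is no saddle point; optimal play is mixed.
Let the row player play Up with probability p. Expected payoff against 1: (-9)p + (-1)(1−p) = −8p − 1; against 2: 8p + (-3)(1−p) = 11p − 3.
Setting these equal: −8p − 1 = 11p − 3 ⇒ −19p = -2 ⇒ p = 2/19, and the value is (-8)·(2/19) − 1 = -35/19.
For the column player: with q = P(1), equating Up's and Down's payoffs gives −17q + 8 = 2q − 3 ⇒ q = 11/19.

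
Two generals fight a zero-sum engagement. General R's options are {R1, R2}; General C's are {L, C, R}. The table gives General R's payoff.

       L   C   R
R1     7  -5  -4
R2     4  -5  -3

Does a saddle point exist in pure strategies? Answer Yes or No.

Row minima: R1 → -5, R2 → -5; maximin = -5.
Column maxima: L → 7, C → -5, R → -3; minimax = -5.
maximin = minimax = -5, so a saddle point exists.

Yes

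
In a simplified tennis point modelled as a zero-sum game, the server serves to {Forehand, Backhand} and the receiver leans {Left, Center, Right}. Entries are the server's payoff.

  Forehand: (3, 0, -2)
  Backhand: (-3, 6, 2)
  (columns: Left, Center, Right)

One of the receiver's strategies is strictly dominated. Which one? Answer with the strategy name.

Right holds the server's payoff strictly below Center in every row: -2 < 0, 2 < 6.
So Center is strictly dominated for the receiver.

Center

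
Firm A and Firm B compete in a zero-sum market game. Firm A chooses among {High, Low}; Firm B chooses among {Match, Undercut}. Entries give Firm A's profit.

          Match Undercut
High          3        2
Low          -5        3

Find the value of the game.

Row minima: High → 2, Low → -5; maximin = 2.
Column maxima: Match → 3, Undercut → 3; minimax = 3.
2 ≠ 3, so there is no saddle point; optimal play is mixed.
Let Firm A play High with probability p. Expected payoff against Match: 3p + (-5)(1−p) = 8p − 5; against Undercut: 2p + 3(1−p) = −p + 3.
Setting these equal: 8p − 5 = −p + 3 ⇒ 9p = 8 ⇒ p = 8/9, and the value is (8)·(8/9) − 5 = 19/9.
For Firm B: with q = P(Match), equating High's and Low's payoffs gives q + 2 = −8q + 3 ⇒ q = 1/9.

19/9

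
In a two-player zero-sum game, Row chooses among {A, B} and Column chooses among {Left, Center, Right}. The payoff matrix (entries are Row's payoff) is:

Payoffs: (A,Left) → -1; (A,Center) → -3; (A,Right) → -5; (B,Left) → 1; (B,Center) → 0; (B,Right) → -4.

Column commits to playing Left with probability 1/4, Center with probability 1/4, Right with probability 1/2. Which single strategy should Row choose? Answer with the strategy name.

Expected payoff of A: (1/4)·(-1) + (1/4)·(-3) + (1/2)·(-5) = -7/2.
Expected payoff of B: (1/4)·1 + (1/4)·0 + (1/2)·(-4) = -7/4.
The largest is -7/4, so Row's best response is B.

B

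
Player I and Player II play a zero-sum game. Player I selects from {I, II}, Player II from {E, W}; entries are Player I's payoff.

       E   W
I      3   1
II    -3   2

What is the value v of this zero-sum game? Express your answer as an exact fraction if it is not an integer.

Row minima: I → 1, II → -3; maximin = 1.
Column maxima: E → 3, W → 2; minimax = 2.
1 ≠ 2, so there is no saddle point; optimal play is mixed.
Let Player I play I with probability p. Expected payoff against E: 3p + (-3)(1−p) = 6p − 3; against W: 1p + 2(1−p) = −p + 2.
Setting these equal: 6p − 3 = −p + 2 ⇒ 7p = 5 ⇒ p = 5/7, and the value is (6)·(5/7) − 3 = 9/7.
For Player II: with q = P(E), equating I's and II's payoffs gives 2q + 1 = −5q + 2 ⇒ q = 1/7.

9/7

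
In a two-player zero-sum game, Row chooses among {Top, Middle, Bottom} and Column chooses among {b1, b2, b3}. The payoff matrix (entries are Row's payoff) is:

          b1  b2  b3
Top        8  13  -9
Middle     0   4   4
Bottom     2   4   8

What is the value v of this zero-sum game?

Row minima: Top → -9, Middle → 0, Bottom → 2; maximin = 2.
Column maxima: b1 → 8, b2 → 13, b3 → 8; minimax = 8.
2 ≠ 8, so there is no saddle point; optimal play is mixed.
b2 is strictly dominated by b1 (it gives Row strictly more in every row), so Column never plays it.
With b2 eliminated, Middle is strictly dominated by Bottom (Bottom gives Row strictly more in every remaining column), so Row never plays it.
On the remaining 2×2 (Top, Bottom vs b1, b3):
Let Row play Top with probability p. Expected payoff against b1: 8p + 2(1−p) = 6p + 2; against b3: (-9)p + 8(1−p) = −17p + 8.
Setting these equal: 6p + 2 = −17p + 8 ⇒ 23p = 6 ⇒ p = 6/23, and the value is (6)·(6/23) + 2 = 82/23.
For Column: with q = P(b1), equating Top's and Bottom's payoffs gives 17q − 9 = −6q + 8 ⇒ q = 17/23.

82/23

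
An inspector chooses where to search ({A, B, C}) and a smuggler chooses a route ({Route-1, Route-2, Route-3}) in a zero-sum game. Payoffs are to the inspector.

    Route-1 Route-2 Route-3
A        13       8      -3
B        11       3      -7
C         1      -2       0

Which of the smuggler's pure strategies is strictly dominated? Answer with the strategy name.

Route-2 holds the inspector's payoff strictly below Route-1 in every row: 8 < 13, 3 < 11, -2 < 1.
So Route-1 is strictly dominated for the smuggler.

Route-1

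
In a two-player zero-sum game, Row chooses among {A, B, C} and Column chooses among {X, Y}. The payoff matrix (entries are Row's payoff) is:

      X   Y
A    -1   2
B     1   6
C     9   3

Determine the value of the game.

Row minima: A → -1, B → 1, C → 3; maximin = 3.
Column maxima: X → 9, Y → 6; minimax = 6.
3 ≠ 6, so there is no saddle point; optimal play is mixed.
A is strictly dominated by B, so Row never plays it.
On the remaining 2×2 (B, C vs X, Y):
Let Row play B with probability p. Expected payoff against X: 1p + 9(1−p) = −8p + 9; against Y: 6p + 3(1−p) = 3p + 3.
Setting these equal: −8p + 9 = 3p + 3 ⇒ −11p = -6 ⇒ p = 6/11, and the value is (-8)·(6/11) + 9 = 51/11.
For Column: with q = P(X), equating B's and C's payoffs gives −5q + 6 = 6q + 3 ⇒ q = 3/11.

51/11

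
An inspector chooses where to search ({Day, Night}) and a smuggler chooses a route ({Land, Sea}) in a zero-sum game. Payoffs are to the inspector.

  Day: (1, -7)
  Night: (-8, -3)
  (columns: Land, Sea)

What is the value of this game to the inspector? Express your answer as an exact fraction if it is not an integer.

Row minima: Day → -7, Night → -8; maximin = -7.
Column maxima: Land → 1, Sea → -3; minimax = -3.
-7 ≠ -3, so there is no saddle point; optimal play is mixed.
Let the inspector play Day with probability p. Expected payoff against Land: 1p + (-8)(1−p) = 9p − 8; against Sea: (-7)p + (-3)(1−p) = −4p − 3.
Setting these equal: 9p − 8 = −4p − 3 ⇒ 13p = 5 ⇒ p = 5/13, and the value is (9)·(5/13) − 8 = -59/13.
For the smuggler: with q = P(Land), equating Day's and Night's payoffs gives 8q − 7 = −5q − 3 ⇒ q = 4/13.

-59/13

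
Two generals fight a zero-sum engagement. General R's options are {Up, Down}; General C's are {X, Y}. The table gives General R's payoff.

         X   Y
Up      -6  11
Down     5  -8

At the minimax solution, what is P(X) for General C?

19/30

Row minima: Up → -6, Down → -8; maximin = -6.
Column maxima: X → 5, Y → 11; minimax = 5.
-6 ≠ 5, so there is no saddle point; optimal play is mixed.
Let General R play Up with probability p. Expected payoff against X: (-6)p + 5(1−p) = −11p + 5; against Y: 11p + (-8)(1−p) = 19p − 8.
Setting these equal: −11p + 5 = 19p − 8 ⇒ −30p = -13 ⇒ p = 13/30, and the value is (-11)·(13/30) + 5 = 7/30.
For General C: with q = P(X), equating Up's and Down's payoffs gives −17q + 11 = 13q − 8 ⇒ q = 19/30.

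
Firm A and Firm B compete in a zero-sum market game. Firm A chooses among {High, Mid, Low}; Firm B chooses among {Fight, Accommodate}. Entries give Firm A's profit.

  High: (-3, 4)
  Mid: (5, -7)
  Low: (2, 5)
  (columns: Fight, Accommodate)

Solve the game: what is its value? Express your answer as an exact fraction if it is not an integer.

13/5

Row minima: High → -3, Mid → -7, Low → 2; maximin = 2.
Column maxima: Fight → 5, Accommodate → 5; minimax = 5.
2 ≠ 5, so there is no saddle point; optimal play is mixed.
High is strictly dominated by Low, so Firm A never plays it.
On the remaining 2×2 (Mid, Low vs Fight, Accommodate):
Let Firm A play Mid with probability p. Expected payoff against Fight: 5p + 2(1−p) = 3p + 2; against Accommodate: (-7)p + 5(1−p) = −12p + 5.
Setting these equal: 3p + 2 = −12p + 5 ⇒ 15p = 3 ⇒ p = 1/5, and the value is (3)·(1/5) + 2 = 13/5.
For Firm B: with q = P(Fight), equating Mid's and Low's payoffs gives 12q − 7 = −3q + 5 ⇒ q = 4/5.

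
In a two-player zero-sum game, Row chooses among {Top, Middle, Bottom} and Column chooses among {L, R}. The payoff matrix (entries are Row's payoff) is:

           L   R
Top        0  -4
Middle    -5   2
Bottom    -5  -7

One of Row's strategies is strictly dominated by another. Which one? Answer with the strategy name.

Top gives a strictly higher payoff than Bottom against every column: 0 > -5, -4 > -7.
So Bottom is strictly dominated and Row never plays it.

Bottom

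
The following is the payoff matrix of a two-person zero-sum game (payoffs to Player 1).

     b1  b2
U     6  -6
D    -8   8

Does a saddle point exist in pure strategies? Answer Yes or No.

No

Row minima: U → -6, D → -8; maximin = -6.
Column maxima: b1 → 6, b2 → 8; minimax = 6.
-6 ≠ 6, so no pure-strategy equilibrium exists.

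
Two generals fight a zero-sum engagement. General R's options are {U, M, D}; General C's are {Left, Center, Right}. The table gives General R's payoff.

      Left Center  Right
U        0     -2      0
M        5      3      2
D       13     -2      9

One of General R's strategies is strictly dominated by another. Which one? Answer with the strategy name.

U

M gives a strictly higher payoff than U against every column: 5 > 0, 3 > -2, 2 > 0.
So U is strictly dominated and General R never plays it.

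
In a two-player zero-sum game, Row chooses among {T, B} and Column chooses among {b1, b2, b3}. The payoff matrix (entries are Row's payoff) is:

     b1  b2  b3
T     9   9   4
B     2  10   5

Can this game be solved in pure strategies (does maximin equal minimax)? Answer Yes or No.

Row minima: T → 4, B → 2; maximin = 4.
Column maxima: b1 → 9, b2 → 10, b3 → 5; minimax = 5.
4 ≠ 5, so no pure-strategy equilibrium exists.

No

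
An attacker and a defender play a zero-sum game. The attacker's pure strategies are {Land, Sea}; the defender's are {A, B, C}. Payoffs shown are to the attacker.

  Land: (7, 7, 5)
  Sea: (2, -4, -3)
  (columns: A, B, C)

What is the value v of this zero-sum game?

Row minima: Land → 5, Sea → -4; maximin = 5.
Column maxima: A → 7, B → 7, C → 5; minimax = 5.
Since maximin = minimax = 5, there is a saddle point and the value is 5.

5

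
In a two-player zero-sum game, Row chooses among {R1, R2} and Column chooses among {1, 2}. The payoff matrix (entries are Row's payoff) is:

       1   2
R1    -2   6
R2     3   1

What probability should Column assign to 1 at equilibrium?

Row minima: R1 → -2, R2 → 1; maximin = 1.
Column maxima: 1 → 3, 2 → 6; minimax = 3.
1 ≠ 3, so there is no saddle point; optimal play is mixed.
Let Row play R1 with probability p. Expected payoff against 1: (-2)p + 3(1−p) = −5p + 3; against 2: 6p + 1(1−p) = 5p + 1.
Setting these equal: −5p + 3 = 5p + 1 ⇒ −10p = -2 ⇒ p = 1/5, and the value is (-5)·(1/5) + 3 = 2.
For Column: with q = P(1), equating R1's and R2's payoffs gives −8q + 6 = 2q + 1 ⇒ q = 1/2.

1/2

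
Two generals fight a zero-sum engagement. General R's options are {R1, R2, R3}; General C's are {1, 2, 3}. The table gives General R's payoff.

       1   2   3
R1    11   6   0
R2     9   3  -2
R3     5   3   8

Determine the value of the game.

48/11

Row minima: R1 → 0, R2 → -2, R3 → 3; maximin = 3.
Column maxima: 1 → 11, 2 → 6, 3 → 8; minimax = 6.
3 ≠ 6, so there is no saddle point; optimal play is mixed.
R2 is strictly dominated by R1, so General R never plays it.
1 is strictly dominated by 2 (it gives General R strictly more in every row), so General C never plays it.
On the remaining 2×2 (R1, R3 vs 2, 3):
Let General R play R1 with probability p. Expected payoff against 2: 6p + 3(1−p) = 3p + 3; against 3: 0p + 8(1−p) = −8p + 8.
Setting these equal: 3p + 3 = −8p + 8 ⇒ 11p = 5 ⇒ p = 5/11, and the value is (3)·(5/11) + 3 = 48/11.
For General C: with q = P(2), equating R1's and R3's payoffs gives 6q = −5q + 8 ⇒ q = 8/11.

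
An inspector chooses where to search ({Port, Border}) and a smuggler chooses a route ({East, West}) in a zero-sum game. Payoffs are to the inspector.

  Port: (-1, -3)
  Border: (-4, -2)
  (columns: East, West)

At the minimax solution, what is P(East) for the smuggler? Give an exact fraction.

1/4

Row minima: Port → -3, Border → -4; maximin = -3.
Column maxima: East → -1, West → -2; minimax = -2.
-3 ≠ -2, so there is no saddle point; optimal play is mixed.
Let the inspector play Port with probability p. Expected payoff against East: (-1)p + (-4)(1−p) = 3p − 4; against West: (-3)p + (-2)(1−p) = −p − 2.
Setting these equal: 3p − 4 = −p − 2 ⇒ 4p = 2 ⇒ p = 1/2, and the value is (3)·(1/2) − 4 = -5/2.
For the smuggler: with q = P(East), equating Port's and Border's payoffs gives 2q − 3 = −2q − 2 ⇒ q = 1/4.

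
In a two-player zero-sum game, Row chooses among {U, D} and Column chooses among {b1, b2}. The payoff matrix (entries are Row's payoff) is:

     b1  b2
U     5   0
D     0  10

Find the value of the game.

10/3

Row minima: U → 0, D → 0; maximin = 0.
Column maxima: b1 → 5, b2 → 10; minimax = 5.
0 ≠ 5, so there is no saddle point; optimal play is mixed.
Let Row play U with probability p. Expected payoff against b1: 5p + 0(1−p) = 5p; against b2: 0p + 10(1−p) = −10p + 10.
Setting these equal: 5p = −10p + 10 ⇒ 15p = 10 ⇒ p = 2/3, and the value is (5)·(2/3) = 10/3.
For Column: with q = P(b1), equating U's and D's payoffs gives 5q = −10q + 10 ⇒ q = 2/3.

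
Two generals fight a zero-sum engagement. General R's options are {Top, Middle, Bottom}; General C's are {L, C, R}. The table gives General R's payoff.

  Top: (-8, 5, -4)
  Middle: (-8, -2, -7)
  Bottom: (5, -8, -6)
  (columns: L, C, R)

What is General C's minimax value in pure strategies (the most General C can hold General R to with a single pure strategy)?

-4

Column maxima: L → 5, C → 5, R → -4.
The smallest of these is -4.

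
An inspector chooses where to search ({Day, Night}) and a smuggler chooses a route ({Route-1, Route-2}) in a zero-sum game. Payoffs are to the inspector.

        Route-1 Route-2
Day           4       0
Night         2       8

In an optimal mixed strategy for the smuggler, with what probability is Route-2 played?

Row minima: Day → 0, Night → 2; maximin = 2.
Column maxima: Route-1 → 4, Route-2 → 8; minimax = 4.
2 ≠ 4, so there is no saddle point; optimal play is mixed.
Let the inspector play Day with probability p. Expected payoff against Route-1: 4p + 2(1−p) = 2p + 2; against Route-2: 0p + 8(1−p) = −8p + 8.
Setting these equal: 2p + 2 = −8p + 8 ⇒ 10p = 6 ⇒ p = 3/5, and the value is (2)·(3/5) + 2 = 16/5.
For the smuggler: with q = P(Route-1), equating Day's and Night's payoffs gives 4q = −6q + 8 ⇒ q = 4/5.

1/5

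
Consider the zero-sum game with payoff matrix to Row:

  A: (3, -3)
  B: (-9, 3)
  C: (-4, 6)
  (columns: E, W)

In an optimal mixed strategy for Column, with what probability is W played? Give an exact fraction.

Row minima: A → -3, B → -9, C → -4; maximin = -3.
Column maxima: E → 3, W → 6; minimax = 3.
-3 ≠ 3, so there is no saddle point; optimal play is mixed.
B is strictly dominated by C, so Row never plays it.
On the remaining 2×2 (A, C vs E, W):
Let Row play A with probability p. Expected payoff against E: 3p + (-4)(1−p) = 7p − 4; against W: (-3)p + 6(1−p) = −9p + 6.
Setting these equal: 7p − 4 = −9p + 6 ⇒ 16p = 10 ⇒ p = 5/8, and the value is (7)·(5/8) − 4 = 3/8.
For Column: with q = P(E), equating A's and C's payoffs gives 6q − 3 = −10q + 6 ⇒ q = 9/16.

7/16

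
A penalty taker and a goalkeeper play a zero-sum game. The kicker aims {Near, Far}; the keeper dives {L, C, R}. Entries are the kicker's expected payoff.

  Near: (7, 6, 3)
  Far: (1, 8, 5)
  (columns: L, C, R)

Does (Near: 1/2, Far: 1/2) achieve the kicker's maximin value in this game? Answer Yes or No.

Against L this mix gives (1/2)·7 + (1/2)·1 = 4.
Against C this mix gives (1/2)·6 + (1/2)·8 = 7.
Against R this mix gives (1/2)·3 + (1/2)·5 = 4.
All of the keeper's active replies (L, R) yield 4, and no column does worse for the kicker. The mix makes the keeper indifferent and guarantees 4, so it is optimal.

Yes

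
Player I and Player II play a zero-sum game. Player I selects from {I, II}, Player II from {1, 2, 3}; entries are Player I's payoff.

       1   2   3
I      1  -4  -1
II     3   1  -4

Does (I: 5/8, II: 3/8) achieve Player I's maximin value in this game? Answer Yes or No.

Yes

Against 1 this mix gives (5/8)·1 + (3/8)·3 = 7/4.
Against 2 this mix gives (5/8)·(-4) + (3/8)·1 = -17/8.
Against 3 this mix gives (5/8)·(-1) + (3/8)·(-4) = -17/8.
All of Player II's active replies (2, 3) yield -17/8, and no column does worse for Player I. The mix makes Player II indifferent and guarantees -17/8, so it is optimal.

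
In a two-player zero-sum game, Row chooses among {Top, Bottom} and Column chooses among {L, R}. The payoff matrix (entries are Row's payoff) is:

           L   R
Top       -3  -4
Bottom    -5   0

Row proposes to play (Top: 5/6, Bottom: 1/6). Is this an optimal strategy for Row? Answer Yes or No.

Yes

Against L this mix gives (5/6)·(-3) + (1/6)·(-5) = -10/3.
Against R this mix gives (5/6)·(-4) + (1/6)·0 = -10/3.
All of Column's active replies (L, R) yield -10/3, and no column does worse for Row. The mix makes Column indifferent and guarantees -10/3, so it is optimal.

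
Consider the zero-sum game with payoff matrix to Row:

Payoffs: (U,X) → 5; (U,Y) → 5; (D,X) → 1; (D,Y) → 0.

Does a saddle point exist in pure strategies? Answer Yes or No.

Row minima: U → 5, D → 0; maximin = 5.
Column maxima: X → 5, Y → 5; minimax = 5.
maximin = minimax = 5, so a saddle point exists.

Yes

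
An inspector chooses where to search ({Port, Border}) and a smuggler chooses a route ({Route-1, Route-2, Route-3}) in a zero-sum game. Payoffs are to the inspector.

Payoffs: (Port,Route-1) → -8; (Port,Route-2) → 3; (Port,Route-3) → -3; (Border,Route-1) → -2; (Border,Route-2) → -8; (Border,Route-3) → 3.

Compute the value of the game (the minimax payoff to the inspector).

-70/17

Row minima: Port → -8, Border → -8; maximin = -8.
Column maxima: Route-1 → -2, Route-2 → 3, Route-3 → 3; minimax = -2.
-8 ≠ -2, so there is no saddle point; optimal play is mixed.
Route-3 is strictly dominated by Route-1 (it gives the inspector strictly more in every row), so the smuggler never plays it.
On the remaining 2×2 (Port, Border vs Route-1, Route-2):
Let the inspector play Port with probability p. Expected payoff against Route-1: (-8)p + (-2)(1−p) = −6p − 2; against Route-2: 3p + (-8)(1−p) = 11p − 8.
Setting these equal: −6p − 2 = 11p − 8 ⇒ −17p = -6 ⇒ p = 6/17, and the value is (-6)·(6/17) − 2 = -70/17.
For the smuggler: with q = P(Route-1), equating Port's and Border's payoffs gives −11q + 3 = 6q − 8 ⇒ q = 11/17.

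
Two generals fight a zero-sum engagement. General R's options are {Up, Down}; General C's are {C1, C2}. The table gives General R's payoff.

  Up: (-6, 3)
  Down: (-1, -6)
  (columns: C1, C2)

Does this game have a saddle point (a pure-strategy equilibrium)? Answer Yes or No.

No

Row minima: Up → -6, Down → -6; maximin = -6.
Column maxima: C1 → -1, C2 → 3; minimax = -1.
-6 ≠ -1, so no pure-strategy equilibrium exists.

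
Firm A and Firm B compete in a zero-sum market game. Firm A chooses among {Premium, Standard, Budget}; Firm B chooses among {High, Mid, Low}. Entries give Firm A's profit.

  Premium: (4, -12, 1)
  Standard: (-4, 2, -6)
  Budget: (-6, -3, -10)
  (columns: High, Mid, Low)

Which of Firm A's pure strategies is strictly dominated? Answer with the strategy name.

Standard gives a strictly higher payoff than Budget against every column: -4 > -6, 2 > -3, -6 > -10.
So Budget is strictly dominated and Firm A never plays it.

Budget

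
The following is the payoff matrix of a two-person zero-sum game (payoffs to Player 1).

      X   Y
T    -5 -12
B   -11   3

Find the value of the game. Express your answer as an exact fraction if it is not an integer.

-7

Row minima: T → -12, B → -11; maximin = -11.
Column maxima: X → -5, Y → 3; minimax = -5.
-11 ≠ -5, so there is no saddle point; optimal play is mixed.
Let Player 1 play T with probability p. Expected payoff against X: (-5)p + (-11)(1−p) = 6p − 11; against Y: (-12)p + 3(1−p) = −15p + 3.
Setting these equal: 6p − 11 = −15p + 3 ⇒ 21p = 14 ⇒ p = 2/3, and the value is (6)·(2/3) − 11 = -7.
For Player 2: with q = P(X), equating T's and B's payoffs gives 7q − 12 = −14q + 3 ⇒ q = 5/7.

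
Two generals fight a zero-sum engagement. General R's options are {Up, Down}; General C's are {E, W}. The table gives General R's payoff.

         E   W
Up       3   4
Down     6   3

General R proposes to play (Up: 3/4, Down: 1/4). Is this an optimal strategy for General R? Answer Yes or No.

Yes

Against E this mix gives (3/4)·3 + (1/4)·6 = 15/4.
Against W this mix gives (3/4)·4 + (1/4)·3 = 15/4.
All of General C's active replies (E, W) yield 15/4, and no column does worse for General R. The mix makes General C indifferent and guarantees 15/4, so it is optimal.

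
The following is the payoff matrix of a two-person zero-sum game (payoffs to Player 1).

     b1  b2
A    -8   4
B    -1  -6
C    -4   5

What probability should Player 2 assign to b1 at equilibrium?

11/14

Row minima: A → -8, B → -6, C → -4; maximin = -4.
Column maxima: b1 → -1, b2 → 5; minimax = -1.
-4 ≠ -1, so there is no saddle point; optimal play is mixed.
A is strictly dominated by C, so Player 1 never plays it.
On the remaining 2×2 (B, C vs b1, b2):
Let Player 1 play B with probability p. Expected payoff against b1: (-1)p + (-4)(1−p) = 3p − 4; against b2: (-6)p + 5(1−p) = −11p + 5.
Setting these equal: 3p − 4 = −11p + 5 ⇒ 14p = 9 ⇒ p = 9/14, and the value is (3)·(9/14) − 4 = -29/14.
For Player 2: with q = P(b1), equating B's and C's payoffs gives 5q − 6 = −9q + 5 ⇒ q = 11/14.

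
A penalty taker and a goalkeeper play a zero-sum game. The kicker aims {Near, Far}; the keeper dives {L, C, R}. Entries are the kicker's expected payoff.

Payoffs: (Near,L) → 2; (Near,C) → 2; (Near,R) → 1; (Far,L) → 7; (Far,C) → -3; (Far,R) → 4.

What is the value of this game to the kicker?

Row minima: Near → 1, Far → -3; maximin = 1.
Column maxima: L → 7, C → 2, R → 4; minimax = 2.
1 ≠ 2, so there is no saddle point; optimal play is mixed.
L is strictly dominated by R (it gives the kicker strictly more in every row), so the keeper never plays it.
On the remaining 2×2 (Near, Far vs C, R):
Let the kicker play Near with probability p. Expected payoff against C: 2p + (-3)(1−p) = 5p − 3; against R: 1p + 4(1−p) = −3p + 4.
Setting these equal: 5p − 3 = −3p + 4 ⇒ 8p = 7 ⇒ p = 7/8, and the value is (5)·(7/8) − 3 = 11/8.
For the keeper: with q = P(C), equating Near's and Far's payoffs gives q + 1 = −7q + 4 ⇒ q = 3/8.

11/8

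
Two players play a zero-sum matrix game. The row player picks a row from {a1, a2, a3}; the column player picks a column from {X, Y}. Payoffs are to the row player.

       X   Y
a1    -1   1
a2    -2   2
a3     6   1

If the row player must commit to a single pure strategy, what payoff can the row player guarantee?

1

Row minima: a1 → -1, a2 → -2, a3 → 1.
The best of these is 1.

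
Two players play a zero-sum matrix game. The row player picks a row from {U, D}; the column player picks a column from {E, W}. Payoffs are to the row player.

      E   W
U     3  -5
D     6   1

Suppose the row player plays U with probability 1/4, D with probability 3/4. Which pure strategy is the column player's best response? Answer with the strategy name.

If the column player plays E, the row player's expected payoff is (1/4)·3 + (3/4)·6 = 21/4.
If the column player plays W, the row player's expected payoff is (1/4)·(-5) + (3/4)·1 = -1/2.
The column player minimizes the row player's payoff; the smallest is -1/2, so the best response is W.

W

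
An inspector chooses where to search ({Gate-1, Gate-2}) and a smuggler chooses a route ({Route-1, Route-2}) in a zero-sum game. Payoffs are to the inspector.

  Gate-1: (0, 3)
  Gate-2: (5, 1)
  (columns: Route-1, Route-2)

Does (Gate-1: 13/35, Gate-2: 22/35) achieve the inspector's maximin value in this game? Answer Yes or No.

Against Route-1 this mix gives (13/35)·0 + (22/35)·5 = 22/7.
Against Route-2 this mix gives (13/35)·3 + (22/35)·1 = 61/35.
The smuggler will play Route-2, holding the inspector to 61/35. Shifting weight toward the row that does better against Route-2 would raise this floor (the equalizing mix achieves 15/7 against both Route-2 and Route-1), so the proposed strategy is not optimal.

No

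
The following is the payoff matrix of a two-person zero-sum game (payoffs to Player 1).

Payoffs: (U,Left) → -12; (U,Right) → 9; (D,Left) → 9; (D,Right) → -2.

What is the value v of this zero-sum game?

Row minima: U → -12, D → -2; maximin = -2.
Column maxima: Left → 9, Right → 9; minimax = 9.
-2 ≠ 9, so there is no saddle point; optimal play is mixed.
Let Player 1 play U with probability p. Expected payoff against Left: (-12)p + 9(1−p) = −21p + 9; against Right: 9p + (-2)(1−p) = 11p − 2.
Setting these equal: −21p + 9 = 11p − 2 ⇒ −32p = -11 ⇒ p = 11/32, and the value is (-21)·(11/32) + 9 = 57/32.
For Player 2: with q = P(Left), equating U's and D's payoffs gives −21q + 9 = 11q − 2 ⇒ q = 11/32.

57/32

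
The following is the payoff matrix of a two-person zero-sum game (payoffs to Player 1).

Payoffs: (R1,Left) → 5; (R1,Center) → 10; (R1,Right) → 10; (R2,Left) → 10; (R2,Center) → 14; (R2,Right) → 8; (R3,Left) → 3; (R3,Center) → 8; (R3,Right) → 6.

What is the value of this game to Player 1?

60/7

Row minima: R1 → 5, R2 → 8, R3 → 3; maximin = 8.
Column maxima: Left → 10, Center → 14, Right → 10; minimax = 10.
8 ≠ 10, so there is no saddle point; optimal play is mixed.
R3 is strictly dominated by R1, so Player 1 never plays it.
Center is strictly dominated by Left (it gives Player 1 strictly more in every row), so Player 2 never plays it.
On the remaining 2×2 (R1, R2 vs Left, Right):
Let Player 1 play R1 with probability p. Expected payoff against Left: 5p + 10(1−p) = −5p + 10; against Right: 10p + 8(1−p) = 2p + 8.
Setting these equal: −5p + 10 = 2p + 8 ⇒ −7p = -2 ⇒ p = 2/7, and the value is (-5)·(2/7) + 10 = 60/7.
For Player 2: with q = P(Left), equating R1's and R2's payoffs gives −5q + 10 = 2q + 8 ⇒ q = 2/7.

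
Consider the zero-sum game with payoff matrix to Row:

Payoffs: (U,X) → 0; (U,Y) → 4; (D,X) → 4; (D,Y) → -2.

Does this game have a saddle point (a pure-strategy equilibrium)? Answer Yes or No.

Row minima: U → 0, D → -2; maximin = 0.
Column maxima: X → 4, Y → 4; minimax = 4.
0 ≠ 4, so no pure-strategy equilibrium exists.

No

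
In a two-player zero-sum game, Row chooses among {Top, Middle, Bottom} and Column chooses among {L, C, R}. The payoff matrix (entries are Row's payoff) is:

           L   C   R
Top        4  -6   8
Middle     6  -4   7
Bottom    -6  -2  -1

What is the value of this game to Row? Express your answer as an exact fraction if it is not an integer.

Row minima: Top → -6, Middle → -4, Bottom → -6; maximin = -4.
Column maxima: L → 6, C → -2, R → 8; minimax = -2.
-4 ≠ -2, so there is no saddle point; optimal play is mixed.
R is strictly dominated by L (it gives Row strictly more in every row), so Column never plays it.
With R eliminated, Top is strictly dominated by Middle (Middle gives Row strictly more in every remaining column), so Row never plays it.
On the remaining 2×2 (Middle, Bottom vs L, C):
Let Row play Middle with probability p. Expected payoff against L: 6p + (-6)(1−p) = 12p − 6; against C: (-4)p + (-2)(1−p) = −2p − 2.
Setting these equal: 12p − 6 = −2p − 2 ⇒ 14p = 4 ⇒ p = 2/7, and the value is (12)·(2/7) − 6 = -18/7.
For Column: with q = P(L), equating Middle's and Bottom's payoffs gives 10q − 4 = −4q − 2 ⇒ q = 1/7.

-18/7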